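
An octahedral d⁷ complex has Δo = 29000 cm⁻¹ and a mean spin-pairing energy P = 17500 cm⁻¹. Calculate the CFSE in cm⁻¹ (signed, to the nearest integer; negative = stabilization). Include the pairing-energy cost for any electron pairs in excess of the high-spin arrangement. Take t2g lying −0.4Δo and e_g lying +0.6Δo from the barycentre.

-34700

With Δo > P the complex is low-spin.
Configuration: t2g^6 e_g^1.
Orbital CFSE = -1.8Δo = -1.8 × 29000 = -52200 cm⁻¹.
Excess pairs vs high-spin: 3 − 2 = 1; pairing cost = +17500 cm⁻¹.
Net CFSE = -52200 + 17500 = -34700 cm⁻¹.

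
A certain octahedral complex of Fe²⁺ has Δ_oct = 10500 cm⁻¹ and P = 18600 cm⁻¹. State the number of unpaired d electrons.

4

Fe is in group 8, so Fe²⁺ is d⁶ (8 − 2 = 6).
With Δ_oct < P the complex is high-spin.
Filling d⁶ accordingly: t2g^4 e_g^2.
Unpaired electrons: 4.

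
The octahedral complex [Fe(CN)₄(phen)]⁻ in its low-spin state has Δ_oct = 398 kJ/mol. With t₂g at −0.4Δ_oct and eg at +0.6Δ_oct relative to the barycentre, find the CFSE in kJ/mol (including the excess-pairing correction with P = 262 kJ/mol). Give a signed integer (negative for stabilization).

-272

Ligand charges: 4×(-1) from CN⁻ and 1×(+0) from phen sum to -4; with overall charge -1, Fe is +3.
Group 8 minus oxidation state +3 gives a d⁵ configuration for Fe³⁺.
The d⁵ electrons fill as t₂g⁵ eg⁰.
The orbital stabilization is -2.0Δ_oct = -2.0 × 398 = -796 kJ/mol.
High-spin d⁵ would be t₂g³ eg² with 0 pairs; low-spin has 2, so 2 excess pairs cost +2P = +524 kJ/mol.
Net CFSE = -796 + 524 = -272 kJ/mol.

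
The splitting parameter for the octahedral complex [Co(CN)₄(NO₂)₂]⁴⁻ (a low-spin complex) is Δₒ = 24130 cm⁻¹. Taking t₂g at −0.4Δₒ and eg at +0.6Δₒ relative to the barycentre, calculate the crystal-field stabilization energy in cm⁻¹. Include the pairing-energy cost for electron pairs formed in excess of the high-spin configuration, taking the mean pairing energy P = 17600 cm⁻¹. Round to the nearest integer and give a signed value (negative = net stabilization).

-25834

Ligand charges: 4×(-1) from CN⁻ and 2×(-1) from NO₂⁻ sum to -6; with overall charge -4, Co is +2.
Group 9 minus oxidation state +2 gives a d⁷ configuration for Co²⁺.
Configuration: t₂g⁶ eg¹.
CFSE(orbital) = 6×(-0.4Δₒ) + 1×(0.6Δₒ) = -1.8Δₒ; with Δₒ = 24130 cm⁻¹ that is -43434 cm⁻¹.
Relative to high-spin t₂g⁵ eg² (2 paired), the low-spin configuration has 1 additional pair, contributing +1 × 17600 = +17600 cm⁻¹.
Overall CFSE = -43434 + 17600 = -25834 cm⁻¹.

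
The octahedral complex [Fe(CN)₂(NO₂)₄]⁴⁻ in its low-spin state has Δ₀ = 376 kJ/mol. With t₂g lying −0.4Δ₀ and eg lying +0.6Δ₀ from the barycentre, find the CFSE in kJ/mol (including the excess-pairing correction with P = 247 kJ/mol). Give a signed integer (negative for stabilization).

Ligand charges: 2×(-1) from CN⁻ and 4×(-1) from NO₂⁻ sum to -6; with overall charge -4, Fe is +2.
Fe sits in group 8; removing 2 electrons leaves Fe²⁺ with 8 − 2 = 6 d electrons.
Electron filling gives t₂g⁶ eg⁰.
CFSE(orbital) = 6×(-0.4Δ₀) + 0×(0.6Δ₀) = -2.4Δ₀; with Δ₀ = 376 kJ/mol that is -902 kJ/mol.
High-spin d⁶ would be t₂g⁴ eg² with 1 pair; low-spin has 3, so 2 excess pairs cost +2P = +494 kJ/mol.
Overall CFSE = -902 + 494 = -408 kJ/mol.

-408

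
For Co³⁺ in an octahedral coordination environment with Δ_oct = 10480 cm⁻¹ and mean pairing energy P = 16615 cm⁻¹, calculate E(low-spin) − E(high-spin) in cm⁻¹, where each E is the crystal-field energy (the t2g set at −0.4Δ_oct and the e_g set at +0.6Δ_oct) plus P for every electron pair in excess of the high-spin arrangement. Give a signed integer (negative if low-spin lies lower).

Co is in group 9, so Co³⁺ is d⁶ (9 − 3 = 6).
High-spin: t2g^4 e_g^2, CFSE = -0.4Δ_oct = -4192 cm⁻¹.
For low-spin the configuration is t2g^6 e_g^0: orbital energy -2.4 × 10480 = -25152 cm⁻¹, and 2 additional pairs relative to high-spin add 33230 cm⁻¹, giving 8078 cm⁻¹.
Thus E(LS) − E(HS) = 12270 cm⁻¹.

12270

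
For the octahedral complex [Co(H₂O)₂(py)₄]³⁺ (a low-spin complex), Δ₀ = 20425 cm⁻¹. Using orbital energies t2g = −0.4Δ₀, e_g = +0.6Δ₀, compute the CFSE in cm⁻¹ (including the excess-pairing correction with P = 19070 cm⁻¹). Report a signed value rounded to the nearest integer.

-10880

Ligand charges: 2×(+0) from H₂O and 4×(+0) from py sum to +0; with overall charge +3, Co is +3.
Group 9 minus oxidation state +3 gives a d⁶ configuration for Co³⁺.
Electron filling gives t2g^6 e_g^0.
Orbital CFSE = 6(-0.4) + 0(0.6) = -2.4Δ₀ = -2.4 × 20425 = -49020 cm⁻¹.
Relative to high-spin t2g^4 e_g^2 (1 paired), the low-spin configuration has 2 additional pairs, contributing +2 × 19070 = +38140 cm⁻¹.
Combining: -49020 + 38140 = -10880 cm⁻¹.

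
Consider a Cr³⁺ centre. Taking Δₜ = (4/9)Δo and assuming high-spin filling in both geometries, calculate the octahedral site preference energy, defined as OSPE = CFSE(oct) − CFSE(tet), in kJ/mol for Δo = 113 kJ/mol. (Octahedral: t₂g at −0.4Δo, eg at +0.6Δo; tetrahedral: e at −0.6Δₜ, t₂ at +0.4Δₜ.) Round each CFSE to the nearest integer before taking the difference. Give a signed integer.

Cr sits in group 6; removing 3 electrons leaves Cr³⁺ with 6 − 3 = 3 d electrons.
In an octahedral site d³ (HS) is t₂g³ eg⁰, giving CFSE(oct) = -1.2Δo = -136 kJ/mol.
Tetrahedral e² t₂¹ gives -0.8Δₜ = -0.8 × (4/9) × 113 = -40 kJ/mol.
Subtracting, OSPE = -136 − (-40) = -96 kJ/mol.

-96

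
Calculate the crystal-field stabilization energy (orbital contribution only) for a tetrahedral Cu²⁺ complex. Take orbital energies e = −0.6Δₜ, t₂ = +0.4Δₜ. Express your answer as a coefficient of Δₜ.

Cu is in group 11, so Cu²⁺ is d⁹ (11 − 2 = 9).
With tetrahedral geometry the complex is necessarily high-spin.
Configuration: e⁴ t₂⁵.
CFSE = 4(-0.6Δₜ) + 5(0.4Δₜ) = -2.4Δₜ + 2.0Δₜ = -0.4Δₜ.

-0.4 Δₜ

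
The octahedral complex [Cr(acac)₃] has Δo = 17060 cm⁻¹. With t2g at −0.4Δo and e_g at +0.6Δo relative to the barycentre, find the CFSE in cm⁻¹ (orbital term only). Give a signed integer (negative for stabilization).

Each acac⁻ contributes -1; 3 × (-1) = -3. With overall charge +0, Cr is in the +3 oxidation state.
Cr³⁺: group 6, so d-count = 6 − 3 = 3.
Configuration: t2g^3 e_g^0.
Orbital CFSE = 3(-0.4) + 0(0.6) = -1.2Δo = -1.2 × 17060 = -20472 cm⁻¹.

-20472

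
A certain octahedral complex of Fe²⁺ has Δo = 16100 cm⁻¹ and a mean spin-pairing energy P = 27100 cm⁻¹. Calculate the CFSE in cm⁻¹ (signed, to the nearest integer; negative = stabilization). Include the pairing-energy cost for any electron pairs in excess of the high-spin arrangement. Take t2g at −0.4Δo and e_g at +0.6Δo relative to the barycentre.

Fe²⁺: group 8, so d-count = 8 − 2 = 6.
Δo < P, so pairing is avoided: the ground state is high-spin.
Filling d⁶ accordingly: t2g^4 e_g^2.
Orbital CFSE = -0.4Δo = -0.4 × 16100 = -6440 cm⁻¹.
High-spin has no excess pairs, so no pairing correction applies.

-6440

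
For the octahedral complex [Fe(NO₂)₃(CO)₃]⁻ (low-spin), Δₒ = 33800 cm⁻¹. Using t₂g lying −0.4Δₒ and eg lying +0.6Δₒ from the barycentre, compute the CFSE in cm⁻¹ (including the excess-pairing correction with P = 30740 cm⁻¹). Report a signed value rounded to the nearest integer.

-19640

Ligand charges: 3×(-1) from NO₂⁻ and 3×(+0) from CO sum to -3; with overall charge -1, Fe is +2.
Fe is in group 8, so Fe²⁺ is d⁶ (8 − 2 = 6).
Electron filling gives t₂g⁶ eg⁰.
The orbital stabilization is -2.4Δₒ = -2.4 × 33800 = -81120 cm⁻¹.
Relative to high-spin t₂g⁴ eg² (1 paired), the low-spin configuration has 2 additional pairs, contributing +2 × 30740 = +61480 cm⁻¹.
Net CFSE = -81120 + 61480 = -19640 cm⁻¹.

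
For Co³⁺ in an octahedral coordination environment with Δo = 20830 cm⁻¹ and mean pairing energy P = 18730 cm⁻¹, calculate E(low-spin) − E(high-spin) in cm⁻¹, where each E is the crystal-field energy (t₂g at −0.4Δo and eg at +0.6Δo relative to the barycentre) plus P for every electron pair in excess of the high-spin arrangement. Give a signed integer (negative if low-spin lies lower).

Group 9 minus oxidation state +3 gives a d⁶ configuration for Co³⁺.
High-spin: t₂g⁴ eg², CFSE = -0.4Δo = -8332 cm⁻¹.
Low-spin: t₂g⁶ eg⁰, orbital CFSE = -2.4Δo = -49992 cm⁻¹; plus 2 excess pairs × P = +37460 cm⁻¹; total -12532 cm⁻¹.
E(LS) − E(HS) = -12532 − (-8332) = -4200 cm⁻¹.

-4200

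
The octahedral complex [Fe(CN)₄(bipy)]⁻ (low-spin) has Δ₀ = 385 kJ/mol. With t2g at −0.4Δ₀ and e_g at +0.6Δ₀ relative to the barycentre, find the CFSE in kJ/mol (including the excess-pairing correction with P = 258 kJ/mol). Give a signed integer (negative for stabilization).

-254

Ligand charges: 4×(-1) from CN⁻ and 1×(+0) from bipy sum to -4; with overall charge -1, Fe is +3.
Fe is in group 8, so Fe³⁺ is d⁵ (8 − 3 = 5).
The d⁵ electrons fill as t2g^5 e_g^0.
The orbital stabilization is -2.0Δ₀ = -2.0 × 385 = -770 kJ/mol.
Relative to high-spin t2g^3 e_g^2 (0 paired), the low-spin configuration has 2 additional pairs, contributing +2 × 258 = +516 kJ/mol.
Net CFSE = -770 + 516 = -254 kJ/mol.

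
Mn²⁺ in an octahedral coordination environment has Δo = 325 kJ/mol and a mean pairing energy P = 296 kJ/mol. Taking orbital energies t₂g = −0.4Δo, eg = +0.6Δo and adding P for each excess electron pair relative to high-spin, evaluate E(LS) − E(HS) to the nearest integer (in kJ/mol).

Group 7 minus oxidation state +2 gives a d⁵ configuration for Mn²⁺.
High-spin d⁵ fills as t₂g³ eg² with CFSE 3(−0.4) + 2(+0.6) = 0.0Δo = 0 kJ/mol.
For low-spin the configuration is t₂g⁵ eg⁰: orbital energy -2.0 × 325 = -650 kJ/mol, and 2 additional pairs relative to high-spin add 592 kJ/mol, giving -58 kJ/mol.
The difference is -58 − (0) = -58 kJ/mol, so low-spin lies lower.

-58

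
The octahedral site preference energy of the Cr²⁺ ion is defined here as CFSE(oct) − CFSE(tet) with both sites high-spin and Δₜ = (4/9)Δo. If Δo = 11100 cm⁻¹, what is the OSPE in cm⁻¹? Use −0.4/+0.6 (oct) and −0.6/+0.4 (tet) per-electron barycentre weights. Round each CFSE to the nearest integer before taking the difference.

-4687

Cr is in group 6, so Cr²⁺ is d⁴ (6 − 2 = 4).
Octahedral (high-spin): t₂g³ eg¹, CFSE = 3(−0.4) + 1(+0.6) = -0.6Δo = -0.6 × 11100 = -6660 cm⁻¹.
Tetrahedral: e² t₂², CFSE = 2(−0.6) + 2(+0.4) = -0.4Δₜ = -0.4 × (4/9) × 11100 = -1973 cm⁻¹.
OSPE = CFSE(oct) − CFSE(tet) = -6660 − (-1973) = -4687 cm⁻¹.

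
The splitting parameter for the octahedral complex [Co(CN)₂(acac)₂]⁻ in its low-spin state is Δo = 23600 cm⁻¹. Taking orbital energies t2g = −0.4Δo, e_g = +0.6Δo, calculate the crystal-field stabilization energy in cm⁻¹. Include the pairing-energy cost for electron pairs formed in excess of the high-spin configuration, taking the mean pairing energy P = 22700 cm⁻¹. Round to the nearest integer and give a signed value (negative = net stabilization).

Ligand charges: 2×(-1) from CN⁻ and 2×(-1) from acac⁻ sum to -4; with overall charge -1, Co is +3.
Group 9 minus oxidation state +3 gives a d⁶ configuration for Co³⁺.
Electron filling gives t2g^6 e_g^0.
CFSE(orbital) = 6×(-0.4Δo) + 0×(0.6Δo) = -2.4Δo; with Δo = 23600 cm⁻¹ that is -56640 cm⁻¹.
Pairing penalty: 3 pairs vs 1 in the high-spin reference → 2 extra × P = 45400 cm⁻¹.
Net CFSE = -56640 + 45400 = -11240 cm⁻¹.

-11240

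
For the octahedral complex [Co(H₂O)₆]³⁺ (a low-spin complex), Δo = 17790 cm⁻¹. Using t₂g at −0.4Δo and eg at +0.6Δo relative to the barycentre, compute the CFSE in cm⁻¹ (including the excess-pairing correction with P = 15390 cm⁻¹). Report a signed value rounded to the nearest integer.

H₂O is neutral, so the +3 overall charge sits on Co: oxidation state +3.
Co³⁺: group 9, so d-count = 9 − 3 = 6.
Configuration: t₂g⁶ eg⁰.
Orbital CFSE = 6(-0.4) + 0(0.6) = -2.4Δo = -2.4 × 17790 = -42696 cm⁻¹.
High-spin d⁶ would be t₂g⁴ eg² with 1 pair; low-spin has 3, so 2 excess pairs cost +2P = +30780 cm⁻¹.
Combining: -42696 + 30780 = -11916 cm⁻¹.

-11916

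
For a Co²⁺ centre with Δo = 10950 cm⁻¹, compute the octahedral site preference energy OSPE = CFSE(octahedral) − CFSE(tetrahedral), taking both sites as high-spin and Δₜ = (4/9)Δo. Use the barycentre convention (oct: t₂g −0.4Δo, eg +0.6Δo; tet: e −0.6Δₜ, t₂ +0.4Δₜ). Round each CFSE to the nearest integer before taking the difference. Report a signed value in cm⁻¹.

Co sits in group 9; removing 2 electrons leaves Co²⁺ with 9 − 2 = 7 d electrons.
Octahedral high-spin t2g^5 e_g^2: CFSE = -0.8 × 10950 = -8760 cm⁻¹.
In a tetrahedral site the filling is e^4 t2^3: CFSE(tet) = -1.2Δₜ = -1.2 × (4/9)(10950) = -5840 cm⁻¹.
OSPE = CFSE(oct) − CFSE(tet) = -8760 − (-5840) = -2920 cm⁻¹.

-2920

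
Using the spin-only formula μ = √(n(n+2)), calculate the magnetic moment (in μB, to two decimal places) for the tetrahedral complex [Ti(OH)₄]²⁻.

2.83 μB

Each OH⁻ contributes -1; 4 × (-1) = -4. With overall charge -2, Ti is in the +2 oxidation state.
Group 4 minus oxidation state +2 gives a d² configuration for Ti²⁺.
Tetrahedral fields are weak (Δₜ ≈ 4/9 Δₒ), so electrons fill high-spin.
Configuration: e² t₂⁰ → 2 unpaired electrons.
μ(spin-only) = √[2(2+2)] = √8 ≈ 2.83 μB.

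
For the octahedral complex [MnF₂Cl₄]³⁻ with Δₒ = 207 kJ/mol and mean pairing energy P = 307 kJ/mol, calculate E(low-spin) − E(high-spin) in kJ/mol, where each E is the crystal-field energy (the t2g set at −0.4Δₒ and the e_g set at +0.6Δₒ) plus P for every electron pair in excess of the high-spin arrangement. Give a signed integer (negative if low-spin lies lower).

100

Ligand charges: 2×(-1) from F⁻ and 4×(-1) from Cl⁻ sum to -6; with overall charge -3, Mn is +3.
Mn³⁺: group 7, so d-count = 7 − 3 = 4.
In the high-spin limit (t2g^3 e_g^1) the orbital term is -0.6Δₒ = -124 kJ/mol, with no excess pairing.
Low-spin: t2g^4 e_g^0, orbital CFSE = -1.6Δₒ = -331 kJ/mol; plus 1 excess pair × P = +307 kJ/mol; total -24 kJ/mol.
E(LS) − E(HS) = -24 − (-124) = 100 kJ/mol.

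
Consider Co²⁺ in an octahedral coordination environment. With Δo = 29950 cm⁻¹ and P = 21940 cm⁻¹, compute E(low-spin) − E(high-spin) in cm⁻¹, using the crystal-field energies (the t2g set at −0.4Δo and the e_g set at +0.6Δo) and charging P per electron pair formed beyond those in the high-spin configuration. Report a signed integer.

-8010

Co sits in group 9; removing 2 electrons leaves Co²⁺ with 9 − 2 = 7 d electrons.
High-spin d⁷ fills as t2g^5 e_g^2 with CFSE 5(−0.4) + 2(+0.6) = -0.8Δo = -23960 cm⁻¹.
Low-spin: t2g^6 e_g^1, orbital CFSE = -1.8Δo = -53910 cm⁻¹; plus 1 excess pair × P = +21940 cm⁻¹; total -31970 cm⁻¹.
Thus E(LS) − E(HS) = -8010 cm⁻¹.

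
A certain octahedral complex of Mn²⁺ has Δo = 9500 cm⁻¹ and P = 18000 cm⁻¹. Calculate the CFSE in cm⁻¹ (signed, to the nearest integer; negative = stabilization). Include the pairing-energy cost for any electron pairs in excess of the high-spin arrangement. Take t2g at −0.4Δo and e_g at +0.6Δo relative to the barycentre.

0

Mn²⁺: group 7, so d-count = 7 − 2 = 5.
Δo < P, so pairing is avoided: the ground state is high-spin.
That gives t2g^3 e_g^2.
Orbital CFSE = 0.0Δo = 0.0 × 9500 = 0 cm⁻¹.
High-spin has no excess pairs, so no pairing correction applies.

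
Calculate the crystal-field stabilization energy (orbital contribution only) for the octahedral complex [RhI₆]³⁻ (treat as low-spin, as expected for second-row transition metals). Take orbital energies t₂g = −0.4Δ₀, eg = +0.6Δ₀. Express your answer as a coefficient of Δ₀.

Each I⁻ contributes -1; 6 × (-1) = -6. With overall charge -3, Rh is in the +3 oxidation state.
Rh³⁺: group 9, so d-count = 9 − 3 = 6.
Configuration: t₂g⁶ eg⁰.
CFSE = 6(-0.4Δ₀) + 0(0.6Δ₀) = -2.4Δ₀ + 0.0Δ₀ = -2.4Δ₀.

-2.4 Δ₀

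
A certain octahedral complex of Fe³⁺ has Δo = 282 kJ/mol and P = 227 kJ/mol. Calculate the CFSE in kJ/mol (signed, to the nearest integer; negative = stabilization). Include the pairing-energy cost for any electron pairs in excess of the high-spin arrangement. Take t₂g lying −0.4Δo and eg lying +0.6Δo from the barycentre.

Fe³⁺: group 8, so d-count = 8 − 3 = 5.
Here Δo > P (282 > 227), so the low-spin state is favoured.
Configuration: t₂g⁵ eg⁰.
Orbital CFSE = -2.0Δo = -2.0 × 282 = -564 kJ/mol.
Excess pairs vs high-spin: 2 − 0 = 2; pairing cost = +454 kJ/mol.
Net CFSE = -564 + 454 = -110 kJ/mol.

-110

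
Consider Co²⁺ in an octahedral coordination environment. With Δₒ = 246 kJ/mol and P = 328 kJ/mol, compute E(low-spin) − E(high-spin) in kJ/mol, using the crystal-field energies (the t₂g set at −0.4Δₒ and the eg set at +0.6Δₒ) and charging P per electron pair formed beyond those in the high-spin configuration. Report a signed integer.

Co is in group 9, so Co²⁺ is d⁷ (9 − 2 = 7).
High-spin: t₂g⁵ eg², CFSE = -0.8Δₒ = -197 kJ/mol.
Low-spin: t₂g⁶ eg¹, orbital CFSE = -1.8Δₒ = -443 kJ/mol; plus 1 excess pair × P = +328 kJ/mol; total -115 kJ/mol.
Thus E(LS) − E(HS) = 82 kJ/mol.

82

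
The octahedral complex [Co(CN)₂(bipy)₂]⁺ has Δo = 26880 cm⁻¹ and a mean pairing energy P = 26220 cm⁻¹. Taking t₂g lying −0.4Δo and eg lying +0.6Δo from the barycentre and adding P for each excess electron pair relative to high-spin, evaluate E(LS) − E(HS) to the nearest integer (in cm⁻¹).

Ligand charges: 2×(-1) from CN⁻ and 2×(+0) from bipy sum to -2; with overall charge +1, Co is +3.
Co³⁺: group 9, so d-count = 9 − 3 = 6.
High-spin: t₂g⁴ eg², CFSE = -0.4Δo = -10752 cm⁻¹.
Low-spin t₂g⁶ eg⁰ gives -2.4Δo = -64512 cm⁻¹, but forming 2 extra pairs costs 2P = 52440 cm⁻¹, so E(LS) = -64512 + 52440 = -12072 cm⁻¹.
The difference is -12072 − (-10752) = -1320 cm⁻¹, so low-spin lies lower.

-1320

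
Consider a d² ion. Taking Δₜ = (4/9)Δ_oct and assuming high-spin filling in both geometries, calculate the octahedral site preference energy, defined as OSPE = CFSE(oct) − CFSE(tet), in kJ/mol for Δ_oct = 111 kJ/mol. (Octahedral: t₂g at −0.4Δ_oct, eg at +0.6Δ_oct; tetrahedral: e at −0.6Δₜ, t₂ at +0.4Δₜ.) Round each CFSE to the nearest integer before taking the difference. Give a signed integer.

Octahedral high-spin t₂g² eg⁰: CFSE = -0.8 × 111 = -89 kJ/mol.
In a tetrahedral site the filling is e² t₂⁰: CFSE(tet) = -1.2Δₜ = -1.2 × (4/9)(111) = -59 kJ/mol.
OSPE = CFSE(oct) − CFSE(tet) = -89 − (-59) = -30 kJ/mol.

-30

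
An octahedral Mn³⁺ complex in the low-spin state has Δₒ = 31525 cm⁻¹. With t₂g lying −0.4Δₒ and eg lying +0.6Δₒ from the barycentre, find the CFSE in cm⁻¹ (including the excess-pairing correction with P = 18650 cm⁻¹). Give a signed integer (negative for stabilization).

-31790

Mn is in group 7, so Mn³⁺ is d⁴ (7 − 3 = 4).
Configuration: t₂g⁴ eg⁰.
Orbital CFSE = 4(-0.4) + 0(0.6) = -1.6Δₒ = -1.6 × 31525 = -50440 cm⁻¹.
Relative to high-spin t₂g³ eg¹ (0 paired), the low-spin configuration has 1 additional pair, contributing +1 × 18650 = +18650 cm⁻¹.
Combining: -50440 + 18650 = -31790 cm⁻¹.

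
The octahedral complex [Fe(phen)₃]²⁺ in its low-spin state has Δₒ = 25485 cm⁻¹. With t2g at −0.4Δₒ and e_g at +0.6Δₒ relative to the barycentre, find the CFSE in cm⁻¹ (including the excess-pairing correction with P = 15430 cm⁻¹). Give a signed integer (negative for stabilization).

-30304

phen is neutral, so the +2 overall charge sits on Fe: oxidation state +2.
Fe sits in group 8; removing 2 electrons leaves Fe²⁺ with 8 − 2 = 6 d electrons.
The d⁶ electrons fill as t2g^6 e_g^0.
Orbital CFSE = 6(-0.4) + 0(0.6) = -2.4Δₒ = -2.4 × 25485 = -61164 cm⁻¹.
Relative to high-spin t2g^4 e_g^2 (1 paired), the low-spin configuration has 2 additional pairs, contributing +2 × 15430 = +30860 cm⁻¹.
Net CFSE = -61164 + 30860 = -30304 cm⁻¹.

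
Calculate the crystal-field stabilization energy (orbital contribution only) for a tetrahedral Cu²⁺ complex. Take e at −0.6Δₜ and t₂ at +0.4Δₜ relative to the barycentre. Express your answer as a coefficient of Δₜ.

Cu is in group 11, so Cu²⁺ is d⁹ (11 − 2 = 9).
Tetrahedral fields are weak (Δₜ ≈ 4/9 Δₒ), so electrons fill high-spin.
Configuration: e⁴ t₂⁵.
CFSE = 4(-0.6Δₜ) + 5(0.4Δₜ) = -2.4Δₜ + 2.0Δₜ = -0.4Δₜ.

-0.4 Δₜ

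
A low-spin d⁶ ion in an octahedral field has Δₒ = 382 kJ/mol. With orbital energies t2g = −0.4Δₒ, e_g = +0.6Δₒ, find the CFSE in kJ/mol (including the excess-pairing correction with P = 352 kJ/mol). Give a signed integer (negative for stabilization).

-213

The d⁶ electrons fill as t2g^6 e_g^0.
CFSE(orbital) = 6×(-0.4Δₒ) + 0×(0.6Δₒ) = -2.4Δₒ; with Δₒ = 382 kJ/mol that is -917 kJ/mol.
Relative to high-spin t2g^4 e_g^2 (1 paired), the low-spin configuration has 2 additional pairs, contributing +2 × 352 = +704 kJ/mol.
Net CFSE = -917 + 704 = -213 kJ/mol.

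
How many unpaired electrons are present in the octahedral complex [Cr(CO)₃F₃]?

3

Ligand charges: 3×(+0) from CO and 3×(-1) from F⁻ sum to -3; with overall charge +0, Cr is +3.
Cr is in group 6, so Cr³⁺ is d³ (6 − 3 = 3).
Configuration: t2g^3 e_g^0, giving 3 unpaired electrons.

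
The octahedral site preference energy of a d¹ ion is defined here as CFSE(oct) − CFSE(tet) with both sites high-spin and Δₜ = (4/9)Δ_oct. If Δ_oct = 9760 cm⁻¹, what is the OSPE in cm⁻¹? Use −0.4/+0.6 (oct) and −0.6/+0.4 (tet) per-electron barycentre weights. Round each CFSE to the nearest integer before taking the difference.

-1301

Octahedral (high-spin): t2g^1 e_g^0, CFSE = 1(−0.4) + 0(+0.6) = -0.4Δ_oct = -0.4 × 9760 = -3904 cm⁻¹.
Tetrahedral: e^1 t2^0, CFSE = 1(−0.6) + 0(+0.4) = -0.6Δₜ = -0.6 × (4/9) × 9760 = -2603 cm⁻¹.
OSPE = CFSE(oct) − CFSE(tet) = -3904 − (-2603) = -1301 cm⁻¹.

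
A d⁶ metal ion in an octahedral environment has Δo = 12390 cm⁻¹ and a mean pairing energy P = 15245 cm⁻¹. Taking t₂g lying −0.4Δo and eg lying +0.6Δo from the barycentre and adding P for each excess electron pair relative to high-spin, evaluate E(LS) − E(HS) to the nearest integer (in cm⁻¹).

5710

In the high-spin limit (t₂g⁴ eg²) the orbital term is -0.4Δo = -4956 cm⁻¹, with no excess pairing.
Low-spin t₂g⁶ eg⁰ gives -2.4Δo = -29736 cm⁻¹, but forming 2 extra pairs costs 2P = 30490 cm⁻¹, so E(LS) = -29736 + 30490 = 754 cm⁻¹.
E(LS) − E(HS) = 754 − (-4956) = 5710 cm⁻¹.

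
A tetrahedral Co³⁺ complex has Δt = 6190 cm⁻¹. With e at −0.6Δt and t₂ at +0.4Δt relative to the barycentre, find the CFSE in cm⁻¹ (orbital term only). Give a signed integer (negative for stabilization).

Co sits in group 9; removing 3 electrons leaves Co³⁺ with 9 − 3 = 6 d electrons.
With tetrahedral geometry the complex is necessarily high-spin.
Configuration: e³ t₂³.
CFSE(orbital) = 3×(-0.6Δt) + 3×(0.4Δt) = -0.6Δt; with Δt = 6190 cm⁻¹ that is -3714 cm⁻¹.

-3714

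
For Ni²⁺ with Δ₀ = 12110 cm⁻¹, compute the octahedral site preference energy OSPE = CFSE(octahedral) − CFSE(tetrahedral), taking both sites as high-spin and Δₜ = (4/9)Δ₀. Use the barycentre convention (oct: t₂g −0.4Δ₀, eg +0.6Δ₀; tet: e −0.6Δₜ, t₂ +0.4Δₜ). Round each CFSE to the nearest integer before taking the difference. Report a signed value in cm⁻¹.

-10226

Ni²⁺: group 10, so d-count = 10 − 2 = 8.
Octahedral (high-spin): t₂g⁶ eg², CFSE = 6(−0.4) + 2(+0.6) = -1.2Δ₀ = -1.2 × 12110 = -14532 cm⁻¹.
In a tetrahedral site the filling is e⁴ t₂⁴: CFSE(tet) = -0.8Δₜ = -0.8 × (4/9)(12110) = -4306 cm⁻¹.
OSPE = CFSE(oct) − CFSE(tet) = -14532 − (-4306) = -10226 cm⁻¹.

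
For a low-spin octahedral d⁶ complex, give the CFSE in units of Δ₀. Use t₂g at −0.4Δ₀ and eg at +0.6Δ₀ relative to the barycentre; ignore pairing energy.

Configuration: t₂g⁶ eg⁰.
CFSE = 6(-0.4Δ₀) + 0(0.6Δ₀) = -2.4Δ₀ + 0.0Δ₀ = -2.4Δ₀.

-2.4 Δ₀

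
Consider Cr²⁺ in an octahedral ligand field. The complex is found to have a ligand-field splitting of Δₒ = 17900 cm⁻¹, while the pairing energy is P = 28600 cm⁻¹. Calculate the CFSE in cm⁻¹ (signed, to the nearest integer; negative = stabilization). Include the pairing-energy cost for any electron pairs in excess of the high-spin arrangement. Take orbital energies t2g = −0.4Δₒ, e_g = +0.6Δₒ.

-10740

Group 6 minus oxidation state +2 gives a d⁴ configuration for Cr²⁺.
Since Δₒ = 17900 cm⁻¹ < P = 28600 cm⁻¹, the complex adopts the high-spin configuration.
Configuration: t2g^3 e_g^1.
Orbital CFSE = -0.6Δₒ = -0.6 × 17900 = -10740 cm⁻¹.
High-spin has no excess pairs, so no pairing correction applies.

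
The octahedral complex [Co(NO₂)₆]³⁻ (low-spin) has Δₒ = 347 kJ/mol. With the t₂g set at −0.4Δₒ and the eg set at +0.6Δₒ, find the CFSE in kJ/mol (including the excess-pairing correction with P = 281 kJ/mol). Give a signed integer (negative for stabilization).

-271

Each NO₂⁻ contributes -1; 6 × (-1) = -6. With overall charge -3, Co is in the +3 oxidation state.
Co³⁺: group 9, so d-count = 9 − 3 = 6.
The d⁶ electrons fill as t₂g⁶ eg⁰.
Orbital CFSE = 6(-0.4) + 0(0.6) = -2.4Δₒ = -2.4 × 347 = -833 kJ/mol.
Relative to high-spin t₂g⁴ eg² (1 paired), the low-spin configuration has 2 additional pairs, contributing +2 × 281 = +562 kJ/mol.
Combining: -833 + 562 = -271 kJ/mol.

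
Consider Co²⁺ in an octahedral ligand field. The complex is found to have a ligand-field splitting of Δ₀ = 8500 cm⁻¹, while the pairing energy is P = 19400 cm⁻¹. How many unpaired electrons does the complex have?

3

Co is in group 9, so Co²⁺ is d⁷ (9 − 2 = 7).
With Δ₀ < P the complex is high-spin.
Filling d⁷ accordingly: t₂g⁵ eg².
Unpaired electrons: 3.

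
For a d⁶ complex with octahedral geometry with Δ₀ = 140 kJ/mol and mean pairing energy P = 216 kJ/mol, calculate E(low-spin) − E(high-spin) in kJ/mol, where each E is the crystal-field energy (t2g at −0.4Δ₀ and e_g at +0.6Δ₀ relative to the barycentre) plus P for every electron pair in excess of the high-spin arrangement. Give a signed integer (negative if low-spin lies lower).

152

High-spin d⁶ fills as t2g^4 e_g^2 with CFSE 4(−0.4) + 2(+0.6) = -0.4Δ₀ = -56 kJ/mol.
For low-spin the configuration is t2g^6 e_g^0: orbital energy -2.4 × 140 = -336 kJ/mol, and 2 additional pairs relative to high-spin add 432 kJ/mol, giving 96 kJ/mol.
The difference is 96 − (-56) = 152 kJ/mol, so high-spin lies lower.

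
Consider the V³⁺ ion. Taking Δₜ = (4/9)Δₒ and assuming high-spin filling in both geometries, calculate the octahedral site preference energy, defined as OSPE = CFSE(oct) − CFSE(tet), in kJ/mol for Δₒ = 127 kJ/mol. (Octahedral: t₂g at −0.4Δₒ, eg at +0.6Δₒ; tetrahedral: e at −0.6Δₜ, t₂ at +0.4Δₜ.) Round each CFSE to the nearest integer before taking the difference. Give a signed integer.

-34

V³⁺: group 5, so d-count = 5 − 3 = 2.
Octahedral (high-spin): t₂g² eg⁰, CFSE = 2(−0.4) + 0(+0.6) = -0.8Δₒ = -0.8 × 127 = -102 kJ/mol.
Tetrahedral: e² t₂⁰, CFSE = 2(−0.6) + 0(+0.4) = -1.2Δₜ = -1.2 × (4/9) × 127 = -68 kJ/mol.
Subtracting, OSPE = -102 − (-68) = -34 kJ/mol.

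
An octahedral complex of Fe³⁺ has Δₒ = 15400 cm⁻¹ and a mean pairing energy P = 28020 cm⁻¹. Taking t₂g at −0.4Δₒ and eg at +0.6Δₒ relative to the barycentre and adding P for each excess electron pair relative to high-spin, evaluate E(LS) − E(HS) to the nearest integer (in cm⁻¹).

Group 8 minus oxidation state +3 gives a d⁵ configuration for Fe³⁺.
In the high-spin limit (t₂g³ eg²) the orbital term is 0.0Δₒ = 0 cm⁻¹, with no excess pairing.
Low-spin: t₂g⁵ eg⁰, orbital CFSE = -2.0Δₒ = -30800 cm⁻¹; plus 2 excess pairs × P = +56040 cm⁻¹; total 25240 cm⁻¹.
The difference is 25240 − (0) = 25240 cm⁻¹, so high-spin lies lower.

25240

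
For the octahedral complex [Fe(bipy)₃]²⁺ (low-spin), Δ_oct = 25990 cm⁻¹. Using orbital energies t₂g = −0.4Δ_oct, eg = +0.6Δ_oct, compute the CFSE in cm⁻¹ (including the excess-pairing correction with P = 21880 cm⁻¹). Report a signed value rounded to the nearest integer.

bipy is neutral, so the +2 overall charge sits on Fe: oxidation state +2.
Fe sits in group 8; removing 2 electrons leaves Fe²⁺ with 8 − 2 = 6 d electrons.
Configuration: t₂g⁶ eg⁰.
The orbital stabilization is -2.4Δ_oct = -2.4 × 25990 = -62376 cm⁻¹.
Relative to high-spin t₂g⁴ eg² (1 paired), the low-spin configuration has 2 additional pairs, contributing +2 × 21880 = +43760 cm⁻¹.
Overall CFSE = -62376 + 43760 = -18616 cm⁻¹.

-18616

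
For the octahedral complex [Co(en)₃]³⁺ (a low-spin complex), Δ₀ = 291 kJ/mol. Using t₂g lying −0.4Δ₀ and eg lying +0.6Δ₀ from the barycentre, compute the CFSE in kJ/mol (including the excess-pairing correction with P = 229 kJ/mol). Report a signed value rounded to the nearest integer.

en is neutral, so the +3 overall charge sits on Co: oxidation state +3.
Co is in group 9, so Co³⁺ is d⁶ (9 − 3 = 6).
The d⁶ electrons fill as t₂g⁶ eg⁰.
Orbital CFSE = 6(-0.4) + 0(0.6) = -2.4Δ₀ = -2.4 × 291 = -698 kJ/mol.
High-spin d⁶ would be t₂g⁴ eg² with 1 pair; low-spin has 3, so 2 excess pairs cost +2P = +458 kJ/mol.
Net CFSE = -698 + 458 = -240 kJ/mol.

-240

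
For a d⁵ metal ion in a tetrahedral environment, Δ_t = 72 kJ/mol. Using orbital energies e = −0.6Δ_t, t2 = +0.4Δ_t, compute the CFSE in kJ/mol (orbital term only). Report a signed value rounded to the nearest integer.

0

With tetrahedral geometry the complex is necessarily high-spin.
The d⁵ electrons fill as e^2 t2^3.
The orbital stabilization is 0.0Δ_t = 0.0 × 72 = 0 kJ/mol.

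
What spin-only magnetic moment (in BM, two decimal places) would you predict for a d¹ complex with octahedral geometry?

1.73 BM

Configuration: t2g^1 e_g^0 → 1 unpaired electron.
μ(spin-only) = √[1(1+2)] = √3 ≈ 1.73 BM.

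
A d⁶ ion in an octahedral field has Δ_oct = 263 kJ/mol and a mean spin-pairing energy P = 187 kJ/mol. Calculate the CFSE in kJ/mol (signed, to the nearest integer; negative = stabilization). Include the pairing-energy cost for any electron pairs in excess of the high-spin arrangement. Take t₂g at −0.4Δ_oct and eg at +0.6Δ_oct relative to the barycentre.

Δ_oct > P, so pairing is preferred: the ground state is low-spin.
Filling d⁶ accordingly: t₂g⁶ eg⁰.
Orbital CFSE = -2.4Δ_oct = -2.4 × 263 = -631 kJ/mol.
Excess pairs vs high-spin: 3 − 1 = 2; pairing cost = +374 kJ/mol.
Net CFSE = -631 + 374 = -257 kJ/mol.

-257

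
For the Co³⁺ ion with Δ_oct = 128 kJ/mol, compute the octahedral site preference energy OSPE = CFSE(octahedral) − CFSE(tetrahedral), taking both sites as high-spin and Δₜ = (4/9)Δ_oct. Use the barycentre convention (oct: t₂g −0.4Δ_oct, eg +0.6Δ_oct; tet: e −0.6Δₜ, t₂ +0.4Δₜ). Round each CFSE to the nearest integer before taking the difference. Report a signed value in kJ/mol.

-17

Co sits in group 9; removing 3 electrons leaves Co³⁺ with 9 − 3 = 6 d electrons.
In an octahedral site d⁶ (HS) is t₂g⁴ eg², giving CFSE(oct) = -0.4Δ_oct = -51 kJ/mol.
Tetrahedral: e³ t₂³, CFSE = 3(−0.6) + 3(+0.4) = -0.6Δₜ = -0.6 × (4/9) × 128 = -34 kJ/mol.
OSPE = -51 − (-34) = -17 kJ/mol.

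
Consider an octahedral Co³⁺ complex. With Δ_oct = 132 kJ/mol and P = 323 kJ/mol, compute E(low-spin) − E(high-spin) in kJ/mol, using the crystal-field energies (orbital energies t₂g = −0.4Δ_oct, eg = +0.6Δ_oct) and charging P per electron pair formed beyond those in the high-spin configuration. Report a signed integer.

382

Co³⁺: group 9, so d-count = 9 − 3 = 6.
In the high-spin limit (t₂g⁴ eg²) the orbital term is -0.4Δ_oct = -53 kJ/mol, with no excess pairing.
Low-spin t₂g⁶ eg⁰ gives -2.4Δ_oct = -317 kJ/mol, but forming 2 extra pairs costs 2P = 646 kJ/mol, so E(LS) = -317 + 646 = 329 kJ/mol.
Thus E(LS) − E(HS) = 382 kJ/mol.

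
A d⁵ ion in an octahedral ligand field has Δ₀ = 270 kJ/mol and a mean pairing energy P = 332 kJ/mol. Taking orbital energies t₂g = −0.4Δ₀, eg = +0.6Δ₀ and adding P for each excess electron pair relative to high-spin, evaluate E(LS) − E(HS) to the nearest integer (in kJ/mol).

High-spin: t₂g³ eg², CFSE = 0.0Δ₀ = 0 kJ/mol.
Low-spin: t₂g⁵ eg⁰, orbital CFSE = -2.0Δ₀ = -540 kJ/mol; plus 2 excess pairs × P = +664 kJ/mol; total 124 kJ/mol.
The difference is 124 − (0) = 124 kJ/mol, so high-spin lies lower.

124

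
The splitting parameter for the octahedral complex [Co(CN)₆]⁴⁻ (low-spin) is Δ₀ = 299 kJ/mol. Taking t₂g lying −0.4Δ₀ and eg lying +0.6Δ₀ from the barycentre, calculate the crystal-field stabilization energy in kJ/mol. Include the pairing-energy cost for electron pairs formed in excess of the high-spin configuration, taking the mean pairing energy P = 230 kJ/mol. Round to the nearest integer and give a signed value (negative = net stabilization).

-308

Each CN⁻ contributes -1; 6 × (-1) = -6. With overall charge -4, Co is in the +2 oxidation state.
Co sits in group 9; removing 2 electrons leaves Co²⁺ with 9 − 2 = 7 d electrons.
The d⁷ electrons fill as t₂g⁶ eg¹.
CFSE(orbital) = 6×(-0.4Δ₀) + 1×(0.6Δ₀) = -1.8Δ₀; with Δ₀ = 299 kJ/mol that is -538 kJ/mol.
High-spin d⁷ would be t₂g⁵ eg² with 2 pairs; low-spin has 3, so 1 excess pair costs +1P = +230 kJ/mol.
Net CFSE = -538 + 230 = -308 kJ/mol.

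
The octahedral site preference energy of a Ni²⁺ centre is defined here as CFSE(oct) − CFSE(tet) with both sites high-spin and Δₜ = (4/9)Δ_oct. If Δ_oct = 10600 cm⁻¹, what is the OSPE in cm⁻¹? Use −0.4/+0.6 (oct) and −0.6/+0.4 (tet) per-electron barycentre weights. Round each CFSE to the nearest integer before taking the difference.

-8951

Ni sits in group 10; removing 2 electrons leaves Ni²⁺ with 10 − 2 = 8 d electrons.
Octahedral high-spin t2g^6 e_g^2: CFSE = -1.2 × 10600 = -12720 cm⁻¹.
Tetrahedral e^4 t2^4 gives -0.8Δₜ = -0.8 × (4/9) × 10600 = -3769 cm⁻¹.
Subtracting, OSPE = -12720 − (-3769) = -8951 cm⁻¹.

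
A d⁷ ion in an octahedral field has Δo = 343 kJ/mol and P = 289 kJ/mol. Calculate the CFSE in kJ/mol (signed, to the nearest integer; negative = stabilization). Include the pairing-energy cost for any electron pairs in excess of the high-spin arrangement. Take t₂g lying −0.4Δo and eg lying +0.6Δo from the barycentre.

With Δo > P the complex is low-spin.
Filling d⁷ accordingly: t₂g⁶ eg¹.
Orbital CFSE = -1.8Δo = -1.8 × 343 = -617 kJ/mol.
Excess pairs vs high-spin: 3 − 2 = 1; pairing cost = +289 kJ/mol.
Net CFSE = -617 + 289 = -328 kJ/mol.

-328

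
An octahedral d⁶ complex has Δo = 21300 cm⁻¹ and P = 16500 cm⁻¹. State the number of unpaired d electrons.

0

Since Δo = 21300 cm⁻¹ > P = 16500 cm⁻¹, the complex adopts the low-spin configuration.
Configuration: t₂g⁶ eg⁰.
Unpaired electrons: 0.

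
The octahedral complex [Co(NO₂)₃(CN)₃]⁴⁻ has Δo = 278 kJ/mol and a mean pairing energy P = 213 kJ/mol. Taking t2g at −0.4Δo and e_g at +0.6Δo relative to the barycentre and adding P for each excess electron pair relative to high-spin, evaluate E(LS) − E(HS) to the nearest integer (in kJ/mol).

Ligand charges: 3×(-1) from NO₂⁻ and 3×(-1) from CN⁻ sum to -6; with overall charge -4, Co is +2.
Group 9 minus oxidation state +2 gives a d⁷ configuration for Co²⁺.
In the high-spin limit (t2g^5 e_g^2) the orbital term is -0.8Δo = -222 kJ/mol, with no excess pairing.
Low-spin t2g^6 e_g^1 gives -1.8Δo = -500 kJ/mol, but forming 1 extra pair costs 1P = 213 kJ/mol, so E(LS) = -500 + 213 = -287 kJ/mol.
The difference is -287 − (-222) = -65 kJ/mol, so low-spin lies lower.

-65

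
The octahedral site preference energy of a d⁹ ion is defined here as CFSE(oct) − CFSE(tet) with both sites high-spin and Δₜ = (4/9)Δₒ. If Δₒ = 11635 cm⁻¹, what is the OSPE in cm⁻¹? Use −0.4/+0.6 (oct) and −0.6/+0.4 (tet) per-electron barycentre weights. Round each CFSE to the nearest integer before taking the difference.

-4913

Octahedral high-spin t₂g⁶ eg³: CFSE = -0.6 × 11635 = -6981 cm⁻¹.
Tetrahedral: e⁴ t₂⁵, CFSE = 4(−0.6) + 5(+0.4) = -0.4Δₜ = -0.4 × (4/9) × 11635 = -2068 cm⁻¹.
Subtracting, OSPE = -6981 − (-2068) = -4913 cm⁻¹.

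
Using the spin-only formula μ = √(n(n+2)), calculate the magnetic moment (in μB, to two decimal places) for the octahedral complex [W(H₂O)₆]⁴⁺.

2.83 μB

H₂O is neutral, so the +4 overall charge sits on W: oxidation state +4.
W⁴⁺: group 6, so d-count = 6 − 4 = 2.
Configuration: t2g^2 e_g^0 → 2 unpaired electrons.
μ(spin-only) = √[2(2+2)] = √8 ≈ 2.83 μB.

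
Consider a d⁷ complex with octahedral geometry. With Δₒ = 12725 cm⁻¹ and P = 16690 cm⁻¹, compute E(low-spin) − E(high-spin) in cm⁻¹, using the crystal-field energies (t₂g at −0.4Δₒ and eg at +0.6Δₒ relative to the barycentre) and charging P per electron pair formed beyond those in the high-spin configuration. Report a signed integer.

High-spin d⁷ fills as t₂g⁵ eg² with CFSE 5(−0.4) + 2(+0.6) = -0.8Δₒ = -10180 cm⁻¹.
For low-spin the configuration is t₂g⁶ eg¹: orbital energy -1.8 × 12725 = -22905 cm⁻¹, and 1 additional pair relative to high-spin adds 16690 cm⁻¹, giving -6215 cm⁻¹.
E(LS) − E(HS) = -6215 − (-10180) = 3965 cm⁻¹.

3965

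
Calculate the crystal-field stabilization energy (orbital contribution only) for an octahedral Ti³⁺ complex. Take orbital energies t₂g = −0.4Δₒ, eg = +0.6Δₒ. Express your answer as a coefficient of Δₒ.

-0.4 Δₒ

Ti sits in group 4; removing 3 electrons leaves Ti³⁺ with 4 − 3 = 1 d electrons.
Configuration: t₂g¹ eg⁰.
CFSE = 1(-0.4Δₒ) + 0(0.6Δₒ) = -0.4Δₒ + 0.0Δₒ = -0.4Δₒ.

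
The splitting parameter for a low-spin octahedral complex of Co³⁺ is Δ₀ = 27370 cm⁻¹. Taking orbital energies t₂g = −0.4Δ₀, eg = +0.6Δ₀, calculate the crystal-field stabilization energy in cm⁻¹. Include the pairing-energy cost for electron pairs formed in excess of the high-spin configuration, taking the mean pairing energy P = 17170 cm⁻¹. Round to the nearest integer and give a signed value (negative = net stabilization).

Group 9 minus oxidation state +3 gives a d⁶ configuration for Co³⁺.
Configuration: t₂g⁶ eg⁰.
CFSE(orbital) = 6×(-0.4Δ₀) + 0×(0.6Δ₀) = -2.4Δ₀; with Δ₀ = 27370 cm⁻¹ that is -65688 cm⁻¹.
Pairing penalty: 3 pairs vs 1 in the high-spin reference → 2 extra × P = 34340 cm⁻¹.
Combining: -65688 + 34340 = -31348 cm⁻¹.

-31348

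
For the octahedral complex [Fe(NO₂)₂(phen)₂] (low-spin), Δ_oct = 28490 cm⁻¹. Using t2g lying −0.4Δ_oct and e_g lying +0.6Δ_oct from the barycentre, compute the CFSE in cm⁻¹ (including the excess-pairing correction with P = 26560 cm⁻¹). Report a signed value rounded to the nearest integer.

Ligand charges: 2×(-1) from NO₂⁻ and 2×(+0) from phen sum to -2; with overall charge +0, Fe is +2.
Group 8 minus oxidation state +2 gives a d⁶ configuration for Fe²⁺.
The d⁶ electrons fill as t2g^6 e_g^0.
CFSE(orbital) = 6×(-0.4Δ_oct) + 0×(0.6Δ_oct) = -2.4Δ_oct; with Δ_oct = 28490 cm⁻¹ that is -68376 cm⁻¹.
Relative to high-spin t2g^4 e_g^2 (1 paired), the low-spin configuration has 2 additional pairs, contributing +2 × 26560 = +53120 cm⁻¹.
Combining: -68376 + 53120 = -15256 cm⁻¹.

-15256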